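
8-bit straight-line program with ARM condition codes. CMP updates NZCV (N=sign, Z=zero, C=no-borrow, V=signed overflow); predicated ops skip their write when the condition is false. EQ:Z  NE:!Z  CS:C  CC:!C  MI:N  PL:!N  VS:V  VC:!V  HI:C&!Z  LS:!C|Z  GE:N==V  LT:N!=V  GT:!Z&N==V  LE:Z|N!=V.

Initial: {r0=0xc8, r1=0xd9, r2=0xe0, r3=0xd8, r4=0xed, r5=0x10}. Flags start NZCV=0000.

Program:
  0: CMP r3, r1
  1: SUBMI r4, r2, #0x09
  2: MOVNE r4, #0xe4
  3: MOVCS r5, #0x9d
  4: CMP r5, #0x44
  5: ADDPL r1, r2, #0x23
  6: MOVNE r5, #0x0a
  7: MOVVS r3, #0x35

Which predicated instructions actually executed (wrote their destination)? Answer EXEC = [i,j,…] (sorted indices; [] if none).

0: ✓ CMP  NZCV=1000
1: ✓ SUBMI  r4←0xd7
2: ✓ MOVNE  r4←0xe4
3: · MOVCS
4: ✓ CMP  NZCV=1000
5: · ADDPL
6: ✓ MOVNE  r5←0x0a
7: · MOVVS

EXEC = [1,2,6]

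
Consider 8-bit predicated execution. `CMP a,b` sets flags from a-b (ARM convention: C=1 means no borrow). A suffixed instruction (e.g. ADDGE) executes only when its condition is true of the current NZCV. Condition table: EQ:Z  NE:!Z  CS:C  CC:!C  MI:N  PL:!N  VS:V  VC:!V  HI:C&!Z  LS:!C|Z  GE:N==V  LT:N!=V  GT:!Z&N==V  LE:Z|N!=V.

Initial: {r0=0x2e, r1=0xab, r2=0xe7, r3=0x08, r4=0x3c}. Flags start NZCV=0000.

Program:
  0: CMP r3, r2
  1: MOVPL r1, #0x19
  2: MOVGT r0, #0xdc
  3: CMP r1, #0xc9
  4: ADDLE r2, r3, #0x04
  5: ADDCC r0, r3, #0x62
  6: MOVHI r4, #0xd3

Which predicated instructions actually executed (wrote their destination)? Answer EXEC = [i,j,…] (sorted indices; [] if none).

0: ✓ CMP  NZCV=0000
1: ✓ MOVPL  r1←0x19
2: ✓ MOVGT  r0←0xdc
3: ✓ CMP  NZCV=0000
4: · ADDLE
5: ✓ ADDCC  r0←0x6a
6: · MOVHI

EXEC = [1,2,5]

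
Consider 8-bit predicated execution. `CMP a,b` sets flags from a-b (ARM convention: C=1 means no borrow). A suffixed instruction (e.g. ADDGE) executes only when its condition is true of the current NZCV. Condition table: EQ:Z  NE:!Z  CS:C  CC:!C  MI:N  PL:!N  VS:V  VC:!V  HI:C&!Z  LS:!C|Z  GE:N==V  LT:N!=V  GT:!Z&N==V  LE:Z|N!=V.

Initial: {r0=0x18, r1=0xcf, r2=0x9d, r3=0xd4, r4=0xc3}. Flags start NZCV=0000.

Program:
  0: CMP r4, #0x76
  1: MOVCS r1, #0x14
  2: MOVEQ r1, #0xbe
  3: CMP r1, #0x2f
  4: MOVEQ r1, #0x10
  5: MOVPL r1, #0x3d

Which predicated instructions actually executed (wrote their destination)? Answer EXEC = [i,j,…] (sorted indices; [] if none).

EXEC = [1]

0: ✓ CMP  NZCV=0011
1: ✓ MOVCS  r1←0x14
2: · MOVEQ
3: ✓ CMP  NZCV=1000
4: · MOVEQ
5: · MOVPL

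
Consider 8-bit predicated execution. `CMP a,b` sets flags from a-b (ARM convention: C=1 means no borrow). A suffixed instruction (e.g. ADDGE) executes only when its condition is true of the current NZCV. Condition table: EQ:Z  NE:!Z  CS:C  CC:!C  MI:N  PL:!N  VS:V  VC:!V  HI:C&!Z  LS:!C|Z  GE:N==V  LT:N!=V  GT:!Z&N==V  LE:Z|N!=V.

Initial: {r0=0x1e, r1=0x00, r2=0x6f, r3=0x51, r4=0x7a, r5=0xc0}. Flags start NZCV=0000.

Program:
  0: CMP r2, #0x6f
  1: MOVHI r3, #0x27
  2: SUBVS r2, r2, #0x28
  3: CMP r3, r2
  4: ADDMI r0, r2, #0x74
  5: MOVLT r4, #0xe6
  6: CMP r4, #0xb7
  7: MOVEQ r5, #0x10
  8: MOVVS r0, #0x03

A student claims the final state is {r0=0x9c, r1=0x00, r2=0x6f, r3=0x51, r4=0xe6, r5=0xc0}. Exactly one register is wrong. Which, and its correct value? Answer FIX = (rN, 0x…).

FIX = (r0, 0xe3)

[0] flags=0110 → (cmp)
[1] flags=0110 HI?F → skip
[2] flags=0110 VS?F → skip
[3] flags=1000 → (cmp)
[4] flags=1000 MI?T → r0=0xe3
[5] flags=1000 LT?T → r4=0xe6
[6] flags=0010 → (cmp)
[7] flags=0010 EQ?F → skip
[8] flags=0010 VS?F → skip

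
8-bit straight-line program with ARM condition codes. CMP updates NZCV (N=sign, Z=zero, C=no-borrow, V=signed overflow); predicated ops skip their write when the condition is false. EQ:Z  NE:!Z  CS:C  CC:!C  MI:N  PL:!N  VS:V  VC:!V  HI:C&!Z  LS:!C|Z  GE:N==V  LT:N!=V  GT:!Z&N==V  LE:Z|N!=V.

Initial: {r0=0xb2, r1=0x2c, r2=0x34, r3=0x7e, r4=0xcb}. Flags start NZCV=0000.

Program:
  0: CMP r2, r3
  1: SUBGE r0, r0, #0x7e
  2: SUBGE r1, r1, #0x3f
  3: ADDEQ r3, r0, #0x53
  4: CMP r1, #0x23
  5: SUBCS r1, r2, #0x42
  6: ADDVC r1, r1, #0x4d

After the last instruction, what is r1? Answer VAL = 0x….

VAL = 0x3f

0: ✓ CMP  NZCV=1000
1: · SUBGE
2: · SUBGE
3: · ADDEQ
4: ✓ CMP  NZCV=0010
5: ✓ SUBCS  r1←0xf2
6: ✓ ADDVC  r1←0x3f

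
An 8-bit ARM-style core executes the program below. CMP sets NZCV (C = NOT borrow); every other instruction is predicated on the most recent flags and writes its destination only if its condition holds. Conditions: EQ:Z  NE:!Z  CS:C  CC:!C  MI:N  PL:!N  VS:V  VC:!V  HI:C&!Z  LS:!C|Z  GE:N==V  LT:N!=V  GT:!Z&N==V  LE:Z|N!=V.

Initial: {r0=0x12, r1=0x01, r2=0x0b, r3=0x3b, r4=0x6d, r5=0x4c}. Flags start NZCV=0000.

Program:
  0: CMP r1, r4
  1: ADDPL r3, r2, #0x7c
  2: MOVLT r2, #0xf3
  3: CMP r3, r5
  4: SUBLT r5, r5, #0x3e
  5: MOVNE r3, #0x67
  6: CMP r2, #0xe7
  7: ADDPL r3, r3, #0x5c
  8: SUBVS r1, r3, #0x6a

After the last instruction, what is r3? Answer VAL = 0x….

VAL = 0xc3

[0] flags=1000 → (cmp)
[1] flags=1000 PL?F → skip
[2] flags=1000 LT?T → r2=0xf3
[3] flags=1000 → (cmp)
[4] flags=1000 LT?T → r5=0x0e
[5] flags=1000 NE?T → r3=0x67
[6] flags=0010 → (cmp)
[7] flags=0010 PL?T → r3=0xc3
[8] flags=0010 VS?F → skip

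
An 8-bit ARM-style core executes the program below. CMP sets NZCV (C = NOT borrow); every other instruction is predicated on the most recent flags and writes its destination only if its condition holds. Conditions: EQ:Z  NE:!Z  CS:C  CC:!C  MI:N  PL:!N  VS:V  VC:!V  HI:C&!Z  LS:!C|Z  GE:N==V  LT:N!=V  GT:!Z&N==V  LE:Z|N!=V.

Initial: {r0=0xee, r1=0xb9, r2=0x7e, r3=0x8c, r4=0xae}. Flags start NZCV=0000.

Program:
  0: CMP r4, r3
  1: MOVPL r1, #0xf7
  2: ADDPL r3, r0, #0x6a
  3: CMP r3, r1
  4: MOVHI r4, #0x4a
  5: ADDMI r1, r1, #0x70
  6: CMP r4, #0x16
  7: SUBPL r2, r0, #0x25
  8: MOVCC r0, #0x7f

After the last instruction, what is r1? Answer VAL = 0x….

VAL = 0xf7

0: ✓ CMP  NZCV=0010
1: ✓ MOVPL  r1←0xf7
2: ✓ ADDPL  r3←0x58
3: ✓ CMP  NZCV=0000
4: · MOVHI
5: · ADDMI
6: ✓ CMP  NZCV=1010
7: · SUBPL
8: · MOVCC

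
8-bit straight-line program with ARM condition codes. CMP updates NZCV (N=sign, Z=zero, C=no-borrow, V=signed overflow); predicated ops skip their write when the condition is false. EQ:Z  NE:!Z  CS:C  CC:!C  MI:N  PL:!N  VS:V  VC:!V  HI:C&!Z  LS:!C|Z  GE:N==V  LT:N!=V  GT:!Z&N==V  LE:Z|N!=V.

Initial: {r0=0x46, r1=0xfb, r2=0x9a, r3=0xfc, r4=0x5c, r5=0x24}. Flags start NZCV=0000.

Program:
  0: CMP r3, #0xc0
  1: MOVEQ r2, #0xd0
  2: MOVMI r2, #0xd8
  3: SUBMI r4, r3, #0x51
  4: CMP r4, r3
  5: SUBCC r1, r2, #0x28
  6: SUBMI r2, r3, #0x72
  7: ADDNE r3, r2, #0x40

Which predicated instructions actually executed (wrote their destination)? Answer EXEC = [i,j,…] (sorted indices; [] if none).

[0] flags=0010 → (cmp)
[1] flags=0010 EQ?F → skip
[2] flags=0010 MI?F → skip
[3] flags=0010 MI?F → skip
[4] flags=0000 → (cmp)
[5] flags=0000 CC?T → r1=0x72
[6] flags=0000 MI?F → skip
[7] flags=0000 NE?T → r3=0xda

EXEC = [5,7]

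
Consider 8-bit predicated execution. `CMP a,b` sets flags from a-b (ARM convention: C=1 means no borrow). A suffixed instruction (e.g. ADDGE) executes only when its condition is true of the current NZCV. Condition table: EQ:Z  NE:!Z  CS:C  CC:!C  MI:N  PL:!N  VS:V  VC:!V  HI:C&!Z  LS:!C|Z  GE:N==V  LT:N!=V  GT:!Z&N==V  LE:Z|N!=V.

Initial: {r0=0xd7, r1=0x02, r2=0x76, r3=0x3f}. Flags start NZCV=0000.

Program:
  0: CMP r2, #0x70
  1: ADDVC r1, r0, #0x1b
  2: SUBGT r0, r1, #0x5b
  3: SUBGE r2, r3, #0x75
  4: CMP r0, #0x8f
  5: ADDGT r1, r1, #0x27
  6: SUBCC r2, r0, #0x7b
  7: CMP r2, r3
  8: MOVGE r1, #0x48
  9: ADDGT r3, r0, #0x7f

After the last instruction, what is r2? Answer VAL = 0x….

[0] flags=0010 → (cmp)
[1] flags=0010 VC?T → r1=0xf2
[2] flags=0010 GT?T → r0=0x97
[3] flags=0010 GE?T → r2=0xca
[4] flags=0010 → (cmp)
[5] flags=0010 GT?T → r1=0x19
[6] flags=0010 CC?F → skip
[7] flags=1010 → (cmp)
[8] flags=1010 GE?F → skip
[9] flags=1010 GT?F → skip

VAL = 0xca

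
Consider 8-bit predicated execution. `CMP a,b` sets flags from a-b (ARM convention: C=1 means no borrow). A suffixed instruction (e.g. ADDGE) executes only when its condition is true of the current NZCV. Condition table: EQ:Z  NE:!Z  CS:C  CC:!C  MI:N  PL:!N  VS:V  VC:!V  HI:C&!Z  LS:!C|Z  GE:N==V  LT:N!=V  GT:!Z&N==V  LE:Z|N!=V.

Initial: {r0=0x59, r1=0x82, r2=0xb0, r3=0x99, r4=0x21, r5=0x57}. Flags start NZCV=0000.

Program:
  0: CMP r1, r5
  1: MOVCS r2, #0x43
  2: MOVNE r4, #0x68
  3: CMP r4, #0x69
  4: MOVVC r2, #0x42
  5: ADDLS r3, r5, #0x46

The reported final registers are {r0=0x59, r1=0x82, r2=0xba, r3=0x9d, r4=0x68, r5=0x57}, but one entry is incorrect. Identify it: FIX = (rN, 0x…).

[0] flags=0011 → (cmp)
[1] flags=0011 CS?T → r2=0x43
[2] flags=0011 NE?T → r4=0x68
[3] flags=1000 → (cmp)
[4] flags=1000 VC?T → r2=0x42
[5] flags=1000 LS?T → r3=0x9d

FIX = (r2, 0x42)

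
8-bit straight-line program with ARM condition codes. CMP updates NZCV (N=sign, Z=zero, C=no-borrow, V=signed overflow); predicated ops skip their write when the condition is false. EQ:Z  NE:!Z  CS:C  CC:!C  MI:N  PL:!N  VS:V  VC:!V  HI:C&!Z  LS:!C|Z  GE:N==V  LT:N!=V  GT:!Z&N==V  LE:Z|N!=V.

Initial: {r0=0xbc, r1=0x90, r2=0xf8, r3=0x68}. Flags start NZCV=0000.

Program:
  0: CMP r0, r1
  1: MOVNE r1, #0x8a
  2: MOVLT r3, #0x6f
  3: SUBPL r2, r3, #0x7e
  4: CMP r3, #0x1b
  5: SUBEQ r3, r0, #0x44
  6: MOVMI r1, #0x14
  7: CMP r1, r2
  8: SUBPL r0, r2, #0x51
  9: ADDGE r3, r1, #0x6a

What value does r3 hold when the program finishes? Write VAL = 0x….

VAL = 0x68

[0] flags=0010 → (cmp)
[1] flags=0010 NE?T → r1=0x8a
[2] flags=0010 LT?F → skip
[3] flags=0010 PL?T → r2=0xea
[4] flags=0010 → (cmp)
[5] flags=0010 EQ?F → skip
[6] flags=0010 MI?F → skip
[7] flags=1000 → (cmp)
[8] flags=1000 PL?F → skip
[9] flags=1000 GE?F → skip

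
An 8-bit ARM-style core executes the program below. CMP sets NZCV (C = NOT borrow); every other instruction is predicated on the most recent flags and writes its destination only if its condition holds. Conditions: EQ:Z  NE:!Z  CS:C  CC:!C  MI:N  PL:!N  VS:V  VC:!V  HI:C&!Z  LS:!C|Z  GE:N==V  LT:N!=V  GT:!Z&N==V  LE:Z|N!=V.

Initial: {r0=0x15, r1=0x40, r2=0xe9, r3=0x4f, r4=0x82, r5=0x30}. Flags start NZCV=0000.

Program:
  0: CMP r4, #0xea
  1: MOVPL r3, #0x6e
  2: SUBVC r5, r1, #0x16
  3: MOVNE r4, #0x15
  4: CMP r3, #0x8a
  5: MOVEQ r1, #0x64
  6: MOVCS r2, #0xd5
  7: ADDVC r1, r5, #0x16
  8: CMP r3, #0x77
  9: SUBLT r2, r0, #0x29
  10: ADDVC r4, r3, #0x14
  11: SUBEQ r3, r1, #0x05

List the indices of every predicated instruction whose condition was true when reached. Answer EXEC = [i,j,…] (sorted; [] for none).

[0] flags=1000 → (cmp)
[1] flags=1000 PL?F → skip
[2] flags=1000 VC?T → r5=0x2a
[3] flags=1000 NE?T → r4=0x15
[4] flags=1001 → (cmp)
[5] flags=1001 EQ?F → skip
[6] flags=1001 CS?F → skip
[7] flags=1001 VC?F → skip
[8] flags=1000 → (cmp)
[9] flags=1000 LT?T → r2=0xec
[10] flags=1000 VC?T → r4=0x63
[11] flags=1000 EQ?F → skip

EXEC = [2,3,9,10]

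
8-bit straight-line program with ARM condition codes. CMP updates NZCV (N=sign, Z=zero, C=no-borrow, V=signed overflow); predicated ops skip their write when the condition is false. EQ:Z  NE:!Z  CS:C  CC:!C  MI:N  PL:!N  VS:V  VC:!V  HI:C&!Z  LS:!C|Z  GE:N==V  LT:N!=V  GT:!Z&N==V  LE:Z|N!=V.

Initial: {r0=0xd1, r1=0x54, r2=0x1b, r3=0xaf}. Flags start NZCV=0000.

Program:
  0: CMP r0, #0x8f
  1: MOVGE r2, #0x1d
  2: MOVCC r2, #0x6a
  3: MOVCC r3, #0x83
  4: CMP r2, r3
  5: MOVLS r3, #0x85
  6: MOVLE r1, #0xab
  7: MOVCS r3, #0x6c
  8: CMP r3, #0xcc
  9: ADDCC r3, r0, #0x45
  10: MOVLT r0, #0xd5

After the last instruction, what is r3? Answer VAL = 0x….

VAL = 0x16

[0] flags=0010 → (cmp)
[1] flags=0010 GE?T → r2=0x1d
[2] flags=0010 CC?F → skip
[3] flags=0010 CC?F → skip
[4] flags=0000 → (cmp)
[5] flags=0000 LS?T → r3=0x85
[6] flags=0000 LE?F → skip
[7] flags=0000 CS?F → skip
[8] flags=1000 → (cmp)
[9] flags=1000 CC?T → r3=0x16
[10] flags=1000 LT?T → r0=0xd5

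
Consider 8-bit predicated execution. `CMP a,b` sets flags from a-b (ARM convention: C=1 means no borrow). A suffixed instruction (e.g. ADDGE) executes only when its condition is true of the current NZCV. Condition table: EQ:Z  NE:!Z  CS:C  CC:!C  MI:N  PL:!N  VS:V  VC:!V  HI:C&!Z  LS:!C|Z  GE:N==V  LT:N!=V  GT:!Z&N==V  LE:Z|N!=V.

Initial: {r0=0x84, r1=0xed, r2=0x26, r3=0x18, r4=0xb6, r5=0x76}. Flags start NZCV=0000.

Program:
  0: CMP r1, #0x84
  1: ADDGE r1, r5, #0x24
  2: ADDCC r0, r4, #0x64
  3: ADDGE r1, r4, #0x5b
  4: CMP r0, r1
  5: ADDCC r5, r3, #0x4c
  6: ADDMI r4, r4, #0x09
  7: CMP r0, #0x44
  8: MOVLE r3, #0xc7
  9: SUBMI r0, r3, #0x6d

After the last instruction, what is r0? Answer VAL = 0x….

VAL = 0x84

0: ✓ CMP  NZCV=0010
1: ✓ ADDGE  r1←0x9a
2: · ADDCC
3: ✓ ADDGE  r1←0x11
4: ✓ CMP  NZCV=0011
5: · ADDCC
6: · ADDMI
7: ✓ CMP  NZCV=0011
8: ✓ MOVLE  r3←0xc7
9: · SUBMI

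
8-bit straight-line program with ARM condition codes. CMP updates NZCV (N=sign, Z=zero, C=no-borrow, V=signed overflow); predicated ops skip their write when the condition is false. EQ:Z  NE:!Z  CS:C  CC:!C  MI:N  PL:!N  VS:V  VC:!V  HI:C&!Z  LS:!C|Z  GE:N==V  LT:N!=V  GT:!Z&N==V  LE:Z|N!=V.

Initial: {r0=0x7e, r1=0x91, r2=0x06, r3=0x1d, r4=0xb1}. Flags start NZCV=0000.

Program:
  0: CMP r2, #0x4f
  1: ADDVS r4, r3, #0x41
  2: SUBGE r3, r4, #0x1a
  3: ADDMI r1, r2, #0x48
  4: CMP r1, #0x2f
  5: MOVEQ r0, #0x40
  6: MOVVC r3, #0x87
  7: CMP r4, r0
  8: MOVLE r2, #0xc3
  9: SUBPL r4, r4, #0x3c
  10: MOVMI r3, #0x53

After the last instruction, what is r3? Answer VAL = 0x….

[0] flags=1000 → (cmp)
[1] flags=1000 VS?F → skip
[2] flags=1000 GE?F → skip
[3] flags=1000 MI?T → r1=0x4e
[4] flags=0010 → (cmp)
[5] flags=0010 EQ?F → skip
[6] flags=0010 VC?T → r3=0x87
[7] flags=0011 → (cmp)
[8] flags=0011 LE?T → r2=0xc3
[9] flags=0011 PL?T → r4=0x75
[10] flags=0011 MI?F → skip

VAL = 0x87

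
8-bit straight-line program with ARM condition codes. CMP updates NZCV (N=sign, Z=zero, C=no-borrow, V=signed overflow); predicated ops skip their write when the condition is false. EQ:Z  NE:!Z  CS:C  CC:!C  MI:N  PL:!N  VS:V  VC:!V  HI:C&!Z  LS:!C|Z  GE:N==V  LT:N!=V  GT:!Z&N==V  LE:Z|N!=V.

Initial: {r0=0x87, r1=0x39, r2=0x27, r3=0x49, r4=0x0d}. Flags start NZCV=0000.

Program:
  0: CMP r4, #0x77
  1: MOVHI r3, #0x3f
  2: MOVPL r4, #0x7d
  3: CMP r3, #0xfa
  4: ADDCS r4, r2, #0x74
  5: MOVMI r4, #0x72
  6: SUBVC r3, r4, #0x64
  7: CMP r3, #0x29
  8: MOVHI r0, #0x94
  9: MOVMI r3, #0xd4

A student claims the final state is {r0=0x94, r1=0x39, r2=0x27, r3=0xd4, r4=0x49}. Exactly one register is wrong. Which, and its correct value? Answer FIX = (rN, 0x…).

FIX = (r4, 0x0d)

0: ✓ CMP  NZCV=1000
1: · MOVHI
2: · MOVPL
3: ✓ CMP  NZCV=0000
4: · ADDCS
5: · MOVMI
6: ✓ SUBVC  r3←0xa9
7: ✓ CMP  NZCV=1010
8: ✓ MOVHI  r0←0x94
9: ✓ MOVMI  r3←0xd4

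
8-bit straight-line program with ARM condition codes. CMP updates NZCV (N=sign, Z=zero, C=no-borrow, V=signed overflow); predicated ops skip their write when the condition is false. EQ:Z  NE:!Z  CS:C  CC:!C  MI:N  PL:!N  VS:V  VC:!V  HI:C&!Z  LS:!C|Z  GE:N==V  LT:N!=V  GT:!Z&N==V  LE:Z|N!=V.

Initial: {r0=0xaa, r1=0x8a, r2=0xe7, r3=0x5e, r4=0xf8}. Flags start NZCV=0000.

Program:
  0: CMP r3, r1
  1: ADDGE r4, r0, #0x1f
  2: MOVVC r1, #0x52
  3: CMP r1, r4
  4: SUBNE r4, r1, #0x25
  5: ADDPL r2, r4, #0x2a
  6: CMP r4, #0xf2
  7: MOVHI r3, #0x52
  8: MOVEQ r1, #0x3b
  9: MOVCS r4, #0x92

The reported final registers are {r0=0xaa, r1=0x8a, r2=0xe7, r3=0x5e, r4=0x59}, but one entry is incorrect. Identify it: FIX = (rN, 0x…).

FIX = (r4, 0x65)

0: ✓ CMP  NZCV=1001
1: ✓ ADDGE  r4←0xc9
2: · MOVVC
3: ✓ CMP  NZCV=1000
4: ✓ SUBNE  r4←0x65
5: · ADDPL
6: ✓ CMP  NZCV=0000
7: · MOVHI
8: · MOVEQ
9: · MOVCS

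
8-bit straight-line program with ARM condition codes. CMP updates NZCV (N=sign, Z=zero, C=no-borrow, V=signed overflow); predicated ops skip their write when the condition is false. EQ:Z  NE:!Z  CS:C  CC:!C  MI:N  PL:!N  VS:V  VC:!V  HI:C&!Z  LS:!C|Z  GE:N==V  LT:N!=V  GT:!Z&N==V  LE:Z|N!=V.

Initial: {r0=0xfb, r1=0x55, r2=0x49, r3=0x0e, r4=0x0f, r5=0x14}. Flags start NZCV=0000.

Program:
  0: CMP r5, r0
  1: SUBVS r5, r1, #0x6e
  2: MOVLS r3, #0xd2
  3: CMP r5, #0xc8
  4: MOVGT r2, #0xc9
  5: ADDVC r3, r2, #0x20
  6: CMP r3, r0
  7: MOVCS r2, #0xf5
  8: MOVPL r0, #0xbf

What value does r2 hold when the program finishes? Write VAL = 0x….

VAL = 0xc9

0: ✓ CMP  NZCV=0000
1: · SUBVS
2: ✓ MOVLS  r3←0xd2
3: ✓ CMP  NZCV=0000
4: ✓ MOVGT  r2←0xc9
5: ✓ ADDVC  r3←0xe9
6: ✓ CMP  NZCV=1000
7: · MOVCS
8: · MOVPL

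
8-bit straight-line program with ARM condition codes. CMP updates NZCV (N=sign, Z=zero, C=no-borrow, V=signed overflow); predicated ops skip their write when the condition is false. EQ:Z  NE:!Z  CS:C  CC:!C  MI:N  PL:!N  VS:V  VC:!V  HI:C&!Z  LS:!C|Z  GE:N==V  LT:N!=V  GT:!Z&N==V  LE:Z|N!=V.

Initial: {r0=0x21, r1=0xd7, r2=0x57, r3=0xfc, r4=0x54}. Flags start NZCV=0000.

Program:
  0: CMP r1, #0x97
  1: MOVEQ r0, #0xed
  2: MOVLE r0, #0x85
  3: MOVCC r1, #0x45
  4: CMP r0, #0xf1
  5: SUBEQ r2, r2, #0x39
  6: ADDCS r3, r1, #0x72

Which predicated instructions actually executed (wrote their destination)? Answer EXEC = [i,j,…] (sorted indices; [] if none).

EXEC = []

[0] flags=0010 → (cmp)
[1] flags=0010 EQ?F → skip
[2] flags=0010 LE?F → skip
[3] flags=0010 CC?F → skip
[4] flags=0000 → (cmp)
[5] flags=0000 EQ?F → skip
[6] flags=0000 CS?F → skip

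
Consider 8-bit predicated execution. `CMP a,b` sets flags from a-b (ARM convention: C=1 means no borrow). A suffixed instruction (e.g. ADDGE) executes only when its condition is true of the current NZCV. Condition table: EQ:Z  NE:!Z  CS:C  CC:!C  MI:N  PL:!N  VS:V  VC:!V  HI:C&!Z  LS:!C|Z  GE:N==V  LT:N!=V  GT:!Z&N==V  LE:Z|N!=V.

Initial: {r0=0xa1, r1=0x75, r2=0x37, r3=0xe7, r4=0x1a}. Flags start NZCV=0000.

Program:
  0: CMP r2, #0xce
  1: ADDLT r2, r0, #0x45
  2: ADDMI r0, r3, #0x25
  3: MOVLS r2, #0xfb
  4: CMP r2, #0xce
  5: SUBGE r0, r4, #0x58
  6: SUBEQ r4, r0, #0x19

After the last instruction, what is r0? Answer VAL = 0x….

VAL = 0xc2

[0] flags=0000 → (cmp)
[1] flags=0000 LT?F → skip
[2] flags=0000 MI?F → skip
[3] flags=0000 LS?T → r2=0xfb
[4] flags=0010 → (cmp)
[5] flags=0010 GE?T → r0=0xc2
[6] flags=0010 EQ?F → skip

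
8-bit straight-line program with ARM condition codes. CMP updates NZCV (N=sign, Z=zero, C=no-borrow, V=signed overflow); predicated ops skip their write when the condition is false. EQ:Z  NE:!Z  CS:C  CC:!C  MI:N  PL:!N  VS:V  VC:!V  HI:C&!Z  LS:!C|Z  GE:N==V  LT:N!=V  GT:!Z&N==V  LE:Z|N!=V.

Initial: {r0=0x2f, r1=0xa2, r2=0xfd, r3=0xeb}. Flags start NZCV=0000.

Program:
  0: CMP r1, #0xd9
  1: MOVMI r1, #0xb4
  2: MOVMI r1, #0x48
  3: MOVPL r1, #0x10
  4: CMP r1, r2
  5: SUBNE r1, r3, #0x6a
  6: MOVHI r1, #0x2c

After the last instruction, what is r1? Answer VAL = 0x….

0: ✓ CMP  NZCV=1000
1: ✓ MOVMI  r1←0xb4
2: ✓ MOVMI  r1←0x48
3: · MOVPL
4: ✓ CMP  NZCV=0000
5: ✓ SUBNE  r1←0x81
6: · MOVHI

VAL = 0x81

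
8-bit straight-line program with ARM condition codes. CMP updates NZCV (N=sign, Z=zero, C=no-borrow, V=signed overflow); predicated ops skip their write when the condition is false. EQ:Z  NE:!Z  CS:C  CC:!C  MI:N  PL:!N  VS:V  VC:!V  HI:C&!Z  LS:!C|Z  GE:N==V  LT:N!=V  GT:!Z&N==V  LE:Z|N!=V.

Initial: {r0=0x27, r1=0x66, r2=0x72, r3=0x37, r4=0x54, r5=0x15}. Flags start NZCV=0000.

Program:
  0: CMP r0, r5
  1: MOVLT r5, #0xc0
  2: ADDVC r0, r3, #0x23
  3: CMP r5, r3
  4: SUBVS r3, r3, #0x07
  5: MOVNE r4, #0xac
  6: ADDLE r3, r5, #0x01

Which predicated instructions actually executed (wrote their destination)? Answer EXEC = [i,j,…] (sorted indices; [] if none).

0: ✓ CMP  NZCV=0010
1: · MOVLT
2: ✓ ADDVC  r0←0x5a
3: ✓ CMP  NZCV=1000
4: · SUBVS
5: ✓ MOVNE  r4←0xac
6: ✓ ADDLE  r3←0x16

EXEC = [2,5,6]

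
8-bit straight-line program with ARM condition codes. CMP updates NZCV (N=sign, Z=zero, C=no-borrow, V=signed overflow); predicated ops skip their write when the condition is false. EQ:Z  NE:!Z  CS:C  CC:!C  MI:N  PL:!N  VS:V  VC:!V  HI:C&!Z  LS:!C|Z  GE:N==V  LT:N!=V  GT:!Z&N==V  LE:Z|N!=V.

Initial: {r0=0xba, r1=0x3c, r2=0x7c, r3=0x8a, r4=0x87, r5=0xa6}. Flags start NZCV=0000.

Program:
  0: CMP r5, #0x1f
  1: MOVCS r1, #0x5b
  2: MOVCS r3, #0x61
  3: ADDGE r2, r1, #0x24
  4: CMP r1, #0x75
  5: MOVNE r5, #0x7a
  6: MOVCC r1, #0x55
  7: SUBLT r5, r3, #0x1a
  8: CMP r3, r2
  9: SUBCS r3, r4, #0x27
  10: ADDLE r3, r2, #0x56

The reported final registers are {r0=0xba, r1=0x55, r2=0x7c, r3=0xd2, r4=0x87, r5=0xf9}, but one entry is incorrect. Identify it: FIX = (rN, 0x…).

0: ✓ CMP  NZCV=1010
1: ✓ MOVCS  r1←0x5b
2: ✓ MOVCS  r3←0x61
3: · ADDGE
4: ✓ CMP  NZCV=1000
5: ✓ MOVNE  r5←0x7a
6: ✓ MOVCC  r1←0x55
7: ✓ SUBLT  r5←0x47
8: ✓ CMP  NZCV=1000
9: · SUBCS
10: ✓ ADDLE  r3←0xd2

FIX = (r5, 0x47)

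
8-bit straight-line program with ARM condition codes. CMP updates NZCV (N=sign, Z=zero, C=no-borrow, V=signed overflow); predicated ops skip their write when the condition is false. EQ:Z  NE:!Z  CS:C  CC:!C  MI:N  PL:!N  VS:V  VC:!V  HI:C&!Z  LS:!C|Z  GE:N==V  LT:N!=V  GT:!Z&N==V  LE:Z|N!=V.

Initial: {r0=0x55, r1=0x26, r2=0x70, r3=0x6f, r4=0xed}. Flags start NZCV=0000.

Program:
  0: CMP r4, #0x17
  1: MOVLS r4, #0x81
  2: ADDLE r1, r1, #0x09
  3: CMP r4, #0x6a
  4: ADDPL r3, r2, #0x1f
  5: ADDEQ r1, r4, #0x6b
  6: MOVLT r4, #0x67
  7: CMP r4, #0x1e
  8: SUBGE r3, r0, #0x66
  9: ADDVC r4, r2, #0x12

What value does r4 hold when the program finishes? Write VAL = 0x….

VAL = 0x82

0: ✓ CMP  NZCV=1010
1: · MOVLS
2: ✓ ADDLE  r1←0x2f
3: ✓ CMP  NZCV=1010
4: · ADDPL
5: · ADDEQ
6: ✓ MOVLT  r4←0x67
7: ✓ CMP  NZCV=0010
8: ✓ SUBGE  r3←0xef
9: ✓ ADDVC  r4←0x82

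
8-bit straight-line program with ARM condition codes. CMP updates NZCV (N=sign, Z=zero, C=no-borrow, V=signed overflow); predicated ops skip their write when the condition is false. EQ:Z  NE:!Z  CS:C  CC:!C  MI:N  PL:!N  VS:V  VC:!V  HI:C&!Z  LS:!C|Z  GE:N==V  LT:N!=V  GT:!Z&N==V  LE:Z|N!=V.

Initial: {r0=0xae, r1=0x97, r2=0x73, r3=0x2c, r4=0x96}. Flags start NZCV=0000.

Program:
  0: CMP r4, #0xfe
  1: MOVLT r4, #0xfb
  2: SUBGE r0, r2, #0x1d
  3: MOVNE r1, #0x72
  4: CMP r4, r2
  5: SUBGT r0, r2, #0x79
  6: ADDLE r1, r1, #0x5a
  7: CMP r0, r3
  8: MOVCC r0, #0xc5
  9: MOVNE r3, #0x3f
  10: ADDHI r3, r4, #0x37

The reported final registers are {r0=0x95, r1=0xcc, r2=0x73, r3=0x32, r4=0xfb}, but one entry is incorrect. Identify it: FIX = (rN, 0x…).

0: ✓ CMP  NZCV=1000
1: ✓ MOVLT  r4←0xfb
2: · SUBGE
3: ✓ MOVNE  r1←0x72
4: ✓ CMP  NZCV=1010
5: · SUBGT
6: ✓ ADDLE  r1←0xcc
7: ✓ CMP  NZCV=1010
8: · MOVCC
9: ✓ MOVNE  r3←0x3f
10: ✓ ADDHI  r3←0x32

FIX = (r0, 0xae)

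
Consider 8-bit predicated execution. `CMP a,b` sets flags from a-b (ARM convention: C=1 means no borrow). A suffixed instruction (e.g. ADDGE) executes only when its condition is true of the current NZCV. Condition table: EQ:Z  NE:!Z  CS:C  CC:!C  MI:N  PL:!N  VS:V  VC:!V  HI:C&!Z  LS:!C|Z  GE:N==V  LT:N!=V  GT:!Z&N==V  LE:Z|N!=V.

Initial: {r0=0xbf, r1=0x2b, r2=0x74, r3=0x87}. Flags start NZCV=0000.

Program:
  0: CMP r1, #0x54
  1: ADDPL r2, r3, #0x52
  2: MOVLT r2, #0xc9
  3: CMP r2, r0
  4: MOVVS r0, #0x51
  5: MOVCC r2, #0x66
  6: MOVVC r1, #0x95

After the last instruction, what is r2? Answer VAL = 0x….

[0] flags=1000 → (cmp)
[1] flags=1000 PL?F → skip
[2] flags=1000 LT?T → r2=0xc9
[3] flags=0010 → (cmp)
[4] flags=0010 VS?F → skip
[5] flags=0010 CC?F → skip
[6] flags=0010 VC?T → r1=0x95

VAL = 0xc9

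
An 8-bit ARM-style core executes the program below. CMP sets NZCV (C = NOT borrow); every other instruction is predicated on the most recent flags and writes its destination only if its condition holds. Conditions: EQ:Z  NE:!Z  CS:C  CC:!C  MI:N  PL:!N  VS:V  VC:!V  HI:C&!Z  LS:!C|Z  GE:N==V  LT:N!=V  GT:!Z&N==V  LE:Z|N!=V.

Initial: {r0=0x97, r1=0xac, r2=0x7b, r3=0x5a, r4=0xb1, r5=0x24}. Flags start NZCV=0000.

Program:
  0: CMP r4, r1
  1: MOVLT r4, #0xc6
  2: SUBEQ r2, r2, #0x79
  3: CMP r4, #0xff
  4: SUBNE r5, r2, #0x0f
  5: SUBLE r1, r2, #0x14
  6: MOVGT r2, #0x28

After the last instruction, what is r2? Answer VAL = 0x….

VAL = 0x7b

0: ✓ CMP  NZCV=0010
1: · MOVLT
2: · SUBEQ
3: ✓ CMP  NZCV=1000
4: ✓ SUBNE  r5←0x6c
5: ✓ SUBLE  r1←0x67
6: · MOVGT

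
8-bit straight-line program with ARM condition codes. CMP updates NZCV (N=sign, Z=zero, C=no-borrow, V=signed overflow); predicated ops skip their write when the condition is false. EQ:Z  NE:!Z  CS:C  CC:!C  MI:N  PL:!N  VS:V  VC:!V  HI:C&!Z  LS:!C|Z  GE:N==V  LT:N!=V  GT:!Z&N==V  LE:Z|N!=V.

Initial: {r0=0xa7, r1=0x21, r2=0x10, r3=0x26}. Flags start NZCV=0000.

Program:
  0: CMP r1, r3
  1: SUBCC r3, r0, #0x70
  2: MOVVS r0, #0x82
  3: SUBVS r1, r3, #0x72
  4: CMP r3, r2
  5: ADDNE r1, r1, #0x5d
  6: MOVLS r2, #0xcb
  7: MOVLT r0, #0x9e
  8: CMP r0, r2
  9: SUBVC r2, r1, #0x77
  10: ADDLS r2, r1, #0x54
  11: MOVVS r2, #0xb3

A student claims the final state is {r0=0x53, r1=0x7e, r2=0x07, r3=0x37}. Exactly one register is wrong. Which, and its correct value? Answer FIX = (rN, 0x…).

[0] flags=1000 → (cmp)
[1] flags=1000 CC?T → r3=0x37
[2] flags=1000 VS?F → skip
[3] flags=1000 VS?F → skip
[4] flags=0010 → (cmp)
[5] flags=0010 NE?T → r1=0x7e
[6] flags=0010 LS?F → skip
[7] flags=0010 LT?F → skip
[8] flags=1010 → (cmp)
[9] flags=1010 VC?T → r2=0x07
[10] flags=1010 LS?F → skip
[11] flags=1010 VS?F → skip

FIX = (r0, 0xa7)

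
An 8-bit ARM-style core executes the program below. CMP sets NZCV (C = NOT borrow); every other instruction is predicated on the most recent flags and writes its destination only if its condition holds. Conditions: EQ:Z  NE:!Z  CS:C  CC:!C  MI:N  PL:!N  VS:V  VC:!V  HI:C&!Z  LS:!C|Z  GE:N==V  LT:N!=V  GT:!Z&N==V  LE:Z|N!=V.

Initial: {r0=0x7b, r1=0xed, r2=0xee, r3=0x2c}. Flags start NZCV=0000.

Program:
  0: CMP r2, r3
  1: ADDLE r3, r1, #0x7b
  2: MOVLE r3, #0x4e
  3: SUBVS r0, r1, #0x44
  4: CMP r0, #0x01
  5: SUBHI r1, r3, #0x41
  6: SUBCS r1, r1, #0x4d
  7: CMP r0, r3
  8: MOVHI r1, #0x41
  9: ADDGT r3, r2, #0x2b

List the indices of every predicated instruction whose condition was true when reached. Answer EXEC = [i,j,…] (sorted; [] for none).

EXEC = [1,2,5,6,8,9]

0: ✓ CMP  NZCV=1010
1: ✓ ADDLE  r3←0x68
2: ✓ MOVLE  r3←0x4e
3: · SUBVS
4: ✓ CMP  NZCV=0010
5: ✓ SUBHI  r1←0x0d
6: ✓ SUBCS  r1←0xc0
7: ✓ CMP  NZCV=0010
8: ✓ MOVHI  r1←0x41
9: ✓ ADDGT  r3←0x19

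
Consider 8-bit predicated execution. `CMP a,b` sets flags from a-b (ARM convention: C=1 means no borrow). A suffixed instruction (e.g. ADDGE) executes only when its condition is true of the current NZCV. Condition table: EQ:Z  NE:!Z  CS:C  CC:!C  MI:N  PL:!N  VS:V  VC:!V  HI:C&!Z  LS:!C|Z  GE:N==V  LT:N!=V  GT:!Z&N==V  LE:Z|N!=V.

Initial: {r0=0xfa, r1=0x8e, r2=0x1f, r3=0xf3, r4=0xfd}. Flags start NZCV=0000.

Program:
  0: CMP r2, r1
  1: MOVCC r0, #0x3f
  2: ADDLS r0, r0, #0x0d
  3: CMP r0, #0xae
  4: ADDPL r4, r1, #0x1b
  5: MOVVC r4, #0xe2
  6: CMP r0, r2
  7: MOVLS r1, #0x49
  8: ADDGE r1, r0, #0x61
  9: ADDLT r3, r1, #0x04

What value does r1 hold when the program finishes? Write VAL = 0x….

0: ✓ CMP  NZCV=1001
1: ✓ MOVCC  r0←0x3f
2: ✓ ADDLS  r0←0x4c
3: ✓ CMP  NZCV=1001
4: · ADDPL
5: · MOVVC
6: ✓ CMP  NZCV=0010
7: · MOVLS
8: ✓ ADDGE  r1←0xad
9: · ADDLT

VAL = 0xad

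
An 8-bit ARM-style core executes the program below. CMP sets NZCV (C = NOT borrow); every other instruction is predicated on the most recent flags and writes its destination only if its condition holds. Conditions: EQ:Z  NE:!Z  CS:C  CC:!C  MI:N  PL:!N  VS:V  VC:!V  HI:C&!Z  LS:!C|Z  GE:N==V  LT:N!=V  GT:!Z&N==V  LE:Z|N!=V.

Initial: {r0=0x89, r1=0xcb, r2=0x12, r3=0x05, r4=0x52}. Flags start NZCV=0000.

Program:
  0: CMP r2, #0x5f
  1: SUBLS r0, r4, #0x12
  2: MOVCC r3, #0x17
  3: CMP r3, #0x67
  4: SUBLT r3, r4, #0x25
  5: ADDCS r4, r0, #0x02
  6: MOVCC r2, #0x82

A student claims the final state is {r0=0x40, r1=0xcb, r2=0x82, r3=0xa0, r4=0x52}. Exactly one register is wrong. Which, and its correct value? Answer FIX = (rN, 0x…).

0: ✓ CMP  NZCV=1000
1: ✓ SUBLS  r0←0x40
2: ✓ MOVCC  r3←0x17
3: ✓ CMP  NZCV=1000
4: ✓ SUBLT  r3←0x2d
5: · ADDCS
6: ✓ MOVCC  r2←0x82

FIX = (r3, 0x2d)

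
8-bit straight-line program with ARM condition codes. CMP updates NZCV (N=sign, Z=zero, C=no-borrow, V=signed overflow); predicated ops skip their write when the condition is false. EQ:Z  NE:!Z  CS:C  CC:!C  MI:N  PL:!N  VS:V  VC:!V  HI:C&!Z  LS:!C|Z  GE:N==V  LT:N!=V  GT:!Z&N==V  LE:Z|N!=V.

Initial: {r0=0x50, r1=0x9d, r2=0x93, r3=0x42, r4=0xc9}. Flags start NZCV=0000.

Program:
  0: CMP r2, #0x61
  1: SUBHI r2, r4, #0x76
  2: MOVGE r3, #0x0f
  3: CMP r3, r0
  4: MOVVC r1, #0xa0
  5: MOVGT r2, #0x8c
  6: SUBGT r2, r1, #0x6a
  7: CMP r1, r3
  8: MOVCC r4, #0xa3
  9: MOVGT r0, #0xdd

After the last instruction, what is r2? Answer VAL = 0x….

VAL = 0x53

[0] flags=0011 → (cmp)
[1] flags=0011 HI?T → r2=0x53
[2] flags=0011 GE?F → skip
[3] flags=1000 → (cmp)
[4] flags=1000 VC?T → r1=0xa0
[5] flags=1000 GT?F → skip
[6] flags=1000 GT?F → skip
[7] flags=0011 → (cmp)
[8] flags=0011 CC?F → skip
[9] flags=0011 GT?F → skip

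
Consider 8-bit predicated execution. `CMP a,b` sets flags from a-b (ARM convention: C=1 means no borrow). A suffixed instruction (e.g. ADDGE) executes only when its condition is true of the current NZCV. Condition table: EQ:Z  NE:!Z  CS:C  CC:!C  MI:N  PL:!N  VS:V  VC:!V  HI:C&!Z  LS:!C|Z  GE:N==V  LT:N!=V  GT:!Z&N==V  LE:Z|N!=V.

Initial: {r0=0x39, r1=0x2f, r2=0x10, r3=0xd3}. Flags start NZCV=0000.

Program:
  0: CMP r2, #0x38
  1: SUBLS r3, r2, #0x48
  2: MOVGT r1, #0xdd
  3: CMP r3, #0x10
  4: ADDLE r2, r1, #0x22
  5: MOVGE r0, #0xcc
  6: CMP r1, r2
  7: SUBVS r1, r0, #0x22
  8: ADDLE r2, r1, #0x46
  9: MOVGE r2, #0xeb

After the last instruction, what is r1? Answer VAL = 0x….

VAL = 0x2f

0: ✓ CMP  NZCV=1000
1: ✓ SUBLS  r3←0xc8
2: · MOVGT
3: ✓ CMP  NZCV=1010
4: ✓ ADDLE  r2←0x51
5: · MOVGE
6: ✓ CMP  NZCV=1000
7: · SUBVS
8: ✓ ADDLE  r2←0x75
9: · MOVGE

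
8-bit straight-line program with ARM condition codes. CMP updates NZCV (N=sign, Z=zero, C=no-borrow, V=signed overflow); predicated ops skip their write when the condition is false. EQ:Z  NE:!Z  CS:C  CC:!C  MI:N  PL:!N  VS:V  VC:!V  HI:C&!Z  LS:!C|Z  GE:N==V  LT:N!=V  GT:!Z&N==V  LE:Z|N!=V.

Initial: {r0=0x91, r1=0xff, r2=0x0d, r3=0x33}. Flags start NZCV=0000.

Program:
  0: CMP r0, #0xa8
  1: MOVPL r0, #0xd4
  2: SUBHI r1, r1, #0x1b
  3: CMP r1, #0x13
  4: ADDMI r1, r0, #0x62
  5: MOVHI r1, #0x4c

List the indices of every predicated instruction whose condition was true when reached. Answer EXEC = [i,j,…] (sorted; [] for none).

EXEC = [4,5]

[0] flags=1000 → (cmp)
[1] flags=1000 PL?F → skip
[2] flags=1000 HI?F → skip
[3] flags=1010 → (cmp)
[4] flags=1010 MI?T → r1=0xf3
[5] flags=1010 HI?T → r1=0x4c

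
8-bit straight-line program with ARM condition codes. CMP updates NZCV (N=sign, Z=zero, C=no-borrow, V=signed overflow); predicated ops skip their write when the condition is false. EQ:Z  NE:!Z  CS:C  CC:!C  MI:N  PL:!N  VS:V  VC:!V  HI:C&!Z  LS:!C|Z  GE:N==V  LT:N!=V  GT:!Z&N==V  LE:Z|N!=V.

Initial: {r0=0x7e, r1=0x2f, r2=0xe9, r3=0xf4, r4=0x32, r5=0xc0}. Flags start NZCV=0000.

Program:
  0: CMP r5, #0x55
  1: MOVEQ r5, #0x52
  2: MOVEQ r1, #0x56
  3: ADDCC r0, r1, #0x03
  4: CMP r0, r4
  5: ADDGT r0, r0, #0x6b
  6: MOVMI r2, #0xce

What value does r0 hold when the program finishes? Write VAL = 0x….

VAL = 0xe9

0: ✓ CMP  NZCV=0011
1: · MOVEQ
2: · MOVEQ
3: · ADDCC
4: ✓ CMP  NZCV=0010
5: ✓ ADDGT  r0←0xe9
6: · MOVMI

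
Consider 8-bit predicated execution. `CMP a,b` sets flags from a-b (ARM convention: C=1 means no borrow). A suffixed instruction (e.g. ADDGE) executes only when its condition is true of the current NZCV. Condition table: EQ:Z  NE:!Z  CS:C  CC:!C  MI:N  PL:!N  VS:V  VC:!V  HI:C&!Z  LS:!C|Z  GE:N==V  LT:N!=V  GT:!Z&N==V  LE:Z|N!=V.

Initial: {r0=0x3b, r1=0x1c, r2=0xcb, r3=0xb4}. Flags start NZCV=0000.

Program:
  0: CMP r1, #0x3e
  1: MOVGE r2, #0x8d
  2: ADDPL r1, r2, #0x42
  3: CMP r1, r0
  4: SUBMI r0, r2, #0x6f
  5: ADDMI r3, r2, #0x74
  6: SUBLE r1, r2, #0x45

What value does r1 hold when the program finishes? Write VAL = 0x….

0: ✓ CMP  NZCV=1000
1: · MOVGE
2: · ADDPL
3: ✓ CMP  NZCV=1000
4: ✓ SUBMI  r0←0x5c
5: ✓ ADDMI  r3←0x3f
6: ✓ SUBLE  r1←0x86

VAL = 0x86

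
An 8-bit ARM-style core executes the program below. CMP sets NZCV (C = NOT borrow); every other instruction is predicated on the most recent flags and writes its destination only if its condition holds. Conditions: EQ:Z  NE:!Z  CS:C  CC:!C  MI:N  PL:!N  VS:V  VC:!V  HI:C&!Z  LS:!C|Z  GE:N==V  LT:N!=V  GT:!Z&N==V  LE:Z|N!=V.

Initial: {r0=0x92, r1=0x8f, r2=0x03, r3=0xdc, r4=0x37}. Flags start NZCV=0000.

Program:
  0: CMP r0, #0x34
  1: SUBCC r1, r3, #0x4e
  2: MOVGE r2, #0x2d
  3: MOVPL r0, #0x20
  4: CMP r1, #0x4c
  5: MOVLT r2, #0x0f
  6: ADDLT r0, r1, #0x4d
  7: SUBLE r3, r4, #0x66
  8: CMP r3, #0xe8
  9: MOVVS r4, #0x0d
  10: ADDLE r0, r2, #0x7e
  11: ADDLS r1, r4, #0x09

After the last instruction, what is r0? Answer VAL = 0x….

0: ✓ CMP  NZCV=0011
1: · SUBCC
2: · MOVGE
3: ✓ MOVPL  r0←0x20
4: ✓ CMP  NZCV=0011
5: ✓ MOVLT  r2←0x0f
6: ✓ ADDLT  r0←0xdc
7: ✓ SUBLE  r3←0xd1
8: ✓ CMP  NZCV=1000
9: · MOVVS
10: ✓ ADDLE  r0←0x8d
11: ✓ ADDLS  r1←0x40

VAL = 0x8d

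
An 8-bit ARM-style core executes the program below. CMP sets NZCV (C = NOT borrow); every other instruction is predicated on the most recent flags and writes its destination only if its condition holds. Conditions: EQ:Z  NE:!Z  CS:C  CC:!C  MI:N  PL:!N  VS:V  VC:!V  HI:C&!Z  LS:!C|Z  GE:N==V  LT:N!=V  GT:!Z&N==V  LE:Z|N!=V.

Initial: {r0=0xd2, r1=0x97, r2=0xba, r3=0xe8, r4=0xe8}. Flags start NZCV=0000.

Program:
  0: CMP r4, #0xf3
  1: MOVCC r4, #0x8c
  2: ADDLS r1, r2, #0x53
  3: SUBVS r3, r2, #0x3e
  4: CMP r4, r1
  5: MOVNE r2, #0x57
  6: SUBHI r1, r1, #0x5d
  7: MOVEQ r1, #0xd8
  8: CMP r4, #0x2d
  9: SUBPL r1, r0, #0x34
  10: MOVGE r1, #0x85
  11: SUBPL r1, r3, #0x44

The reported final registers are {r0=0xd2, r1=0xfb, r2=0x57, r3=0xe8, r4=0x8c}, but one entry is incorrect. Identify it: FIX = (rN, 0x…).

[0] flags=1000 → (cmp)
[1] flags=1000 CC?T → r4=0x8c
[2] flags=1000 LS?T → r1=0x0d
[3] flags=1000 VS?F → skip
[4] flags=0011 → (cmp)
[5] flags=0011 NE?T → r2=0x57
[6] flags=0011 HI?T → r1=0xb0
[7] flags=0011 EQ?F → skip
[8] flags=0011 → (cmp)
[9] flags=0011 PL?T → r1=0x9e
[10] flags=0011 GE?F → skip
[11] flags=0011 PL?T → r1=0xa4

FIX = (r1, 0xa4)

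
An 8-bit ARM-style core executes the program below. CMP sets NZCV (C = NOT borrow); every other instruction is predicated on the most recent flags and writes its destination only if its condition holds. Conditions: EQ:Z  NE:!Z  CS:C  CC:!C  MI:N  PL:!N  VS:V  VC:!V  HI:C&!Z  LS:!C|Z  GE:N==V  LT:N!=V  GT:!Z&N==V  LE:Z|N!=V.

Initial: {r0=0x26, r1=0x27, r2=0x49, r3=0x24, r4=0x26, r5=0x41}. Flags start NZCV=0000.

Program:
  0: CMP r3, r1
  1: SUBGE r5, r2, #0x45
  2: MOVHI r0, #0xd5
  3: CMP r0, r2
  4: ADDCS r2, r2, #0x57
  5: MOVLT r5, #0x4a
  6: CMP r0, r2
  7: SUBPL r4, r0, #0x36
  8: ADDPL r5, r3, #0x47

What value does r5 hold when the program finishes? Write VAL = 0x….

[0] flags=1000 → (cmp)
[1] flags=1000 GE?F → skip
[2] flags=1000 HI?F → skip
[3] flags=1000 → (cmp)
[4] flags=1000 CS?F → skip
[5] flags=1000 LT?T → r5=0x4a
[6] flags=1000 → (cmp)
[7] flags=1000 PL?F → skip
[8] flags=1000 PL?F → skip

VAL = 0x4a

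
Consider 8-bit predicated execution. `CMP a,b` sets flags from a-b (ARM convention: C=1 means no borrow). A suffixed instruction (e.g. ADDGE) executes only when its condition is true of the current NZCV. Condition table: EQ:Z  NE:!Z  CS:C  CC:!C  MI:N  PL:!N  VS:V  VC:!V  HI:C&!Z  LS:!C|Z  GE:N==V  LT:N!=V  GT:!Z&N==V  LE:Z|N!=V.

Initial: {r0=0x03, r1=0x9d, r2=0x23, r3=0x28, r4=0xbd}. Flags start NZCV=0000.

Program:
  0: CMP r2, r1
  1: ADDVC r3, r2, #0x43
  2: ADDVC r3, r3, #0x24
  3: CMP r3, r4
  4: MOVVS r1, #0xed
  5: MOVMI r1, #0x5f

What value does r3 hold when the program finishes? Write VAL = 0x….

[0] flags=1001 → (cmp)
[1] flags=1001 VC?F → skip
[2] flags=1001 VC?F → skip
[3] flags=0000 → (cmp)
[4] flags=0000 VS?F → skip
[5] flags=0000 MI?F → skip

VAL = 0x28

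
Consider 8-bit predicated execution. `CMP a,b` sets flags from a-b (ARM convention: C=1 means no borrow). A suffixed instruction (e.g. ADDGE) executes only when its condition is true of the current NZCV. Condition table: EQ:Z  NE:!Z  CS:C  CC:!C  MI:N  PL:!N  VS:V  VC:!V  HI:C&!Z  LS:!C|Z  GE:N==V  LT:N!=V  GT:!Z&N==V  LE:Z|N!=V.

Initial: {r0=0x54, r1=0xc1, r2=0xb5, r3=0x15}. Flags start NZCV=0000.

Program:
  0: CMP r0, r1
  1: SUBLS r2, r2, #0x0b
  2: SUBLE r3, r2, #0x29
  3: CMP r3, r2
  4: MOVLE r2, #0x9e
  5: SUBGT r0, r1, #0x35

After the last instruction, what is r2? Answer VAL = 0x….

0: ✓ CMP  NZCV=1001
1: ✓ SUBLS  r2←0xaa
2: · SUBLE
3: ✓ CMP  NZCV=0000
4: · MOVLE
5: ✓ SUBGT  r0←0x8c

VAL = 0xaa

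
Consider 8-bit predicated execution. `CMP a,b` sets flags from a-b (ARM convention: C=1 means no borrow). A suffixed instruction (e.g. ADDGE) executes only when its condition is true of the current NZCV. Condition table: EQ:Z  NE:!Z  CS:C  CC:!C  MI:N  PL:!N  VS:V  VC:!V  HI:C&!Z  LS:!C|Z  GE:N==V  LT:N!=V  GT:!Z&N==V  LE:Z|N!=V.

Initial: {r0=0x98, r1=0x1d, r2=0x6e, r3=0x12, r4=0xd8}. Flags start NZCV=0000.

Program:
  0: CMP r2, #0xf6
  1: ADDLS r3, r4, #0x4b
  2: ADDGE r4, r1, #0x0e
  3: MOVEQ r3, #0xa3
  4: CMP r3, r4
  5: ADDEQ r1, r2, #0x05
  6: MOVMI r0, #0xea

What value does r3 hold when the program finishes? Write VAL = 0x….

VAL = 0x23

[0] flags=0000 → (cmp)
[1] flags=0000 LS?T → r3=0x23
[2] flags=0000 GE?T → r4=0x2b
[3] flags=0000 EQ?F → skip
[4] flags=1000 → (cmp)
[5] flags=1000 EQ?F → skip
[6] flags=1000 MI?T → r0=0xea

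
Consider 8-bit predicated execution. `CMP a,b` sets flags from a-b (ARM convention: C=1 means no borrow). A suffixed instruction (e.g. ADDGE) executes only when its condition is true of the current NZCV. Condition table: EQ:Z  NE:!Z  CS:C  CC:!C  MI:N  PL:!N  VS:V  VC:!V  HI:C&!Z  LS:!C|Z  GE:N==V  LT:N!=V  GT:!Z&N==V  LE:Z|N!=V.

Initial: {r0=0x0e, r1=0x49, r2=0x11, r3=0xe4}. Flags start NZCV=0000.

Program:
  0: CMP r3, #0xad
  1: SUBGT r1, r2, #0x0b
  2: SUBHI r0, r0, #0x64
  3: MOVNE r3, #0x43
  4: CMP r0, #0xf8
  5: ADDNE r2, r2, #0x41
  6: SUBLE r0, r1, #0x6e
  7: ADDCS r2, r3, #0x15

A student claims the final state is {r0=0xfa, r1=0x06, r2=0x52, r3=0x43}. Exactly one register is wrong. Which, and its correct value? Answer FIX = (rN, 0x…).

0: ✓ CMP  NZCV=0010
1: ✓ SUBGT  r1←0x06
2: ✓ SUBHI  r0←0xaa
3: ✓ MOVNE  r3←0x43
4: ✓ CMP  NZCV=1000
5: ✓ ADDNE  r2←0x52
6: ✓ SUBLE  r0←0x98
7: · ADDCS

FIX = (r0, 0x98)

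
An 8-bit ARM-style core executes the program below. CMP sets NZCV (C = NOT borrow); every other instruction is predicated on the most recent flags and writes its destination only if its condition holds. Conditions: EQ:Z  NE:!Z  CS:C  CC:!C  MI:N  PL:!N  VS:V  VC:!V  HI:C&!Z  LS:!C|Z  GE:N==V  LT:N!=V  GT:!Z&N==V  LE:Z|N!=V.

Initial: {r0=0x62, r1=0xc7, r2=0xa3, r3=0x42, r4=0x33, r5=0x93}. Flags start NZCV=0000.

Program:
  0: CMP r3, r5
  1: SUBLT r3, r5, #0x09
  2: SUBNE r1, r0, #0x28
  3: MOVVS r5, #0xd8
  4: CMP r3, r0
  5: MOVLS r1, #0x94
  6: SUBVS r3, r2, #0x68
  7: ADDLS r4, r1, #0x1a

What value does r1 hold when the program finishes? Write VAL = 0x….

0: ✓ CMP  NZCV=1001
1: · SUBLT
2: ✓ SUBNE  r1←0x3a
3: ✓ MOVVS  r5←0xd8
4: ✓ CMP  NZCV=1000
5: ✓ MOVLS  r1←0x94
6: · SUBVS
7: ✓ ADDLS  r4←0xae

VAL = 0x94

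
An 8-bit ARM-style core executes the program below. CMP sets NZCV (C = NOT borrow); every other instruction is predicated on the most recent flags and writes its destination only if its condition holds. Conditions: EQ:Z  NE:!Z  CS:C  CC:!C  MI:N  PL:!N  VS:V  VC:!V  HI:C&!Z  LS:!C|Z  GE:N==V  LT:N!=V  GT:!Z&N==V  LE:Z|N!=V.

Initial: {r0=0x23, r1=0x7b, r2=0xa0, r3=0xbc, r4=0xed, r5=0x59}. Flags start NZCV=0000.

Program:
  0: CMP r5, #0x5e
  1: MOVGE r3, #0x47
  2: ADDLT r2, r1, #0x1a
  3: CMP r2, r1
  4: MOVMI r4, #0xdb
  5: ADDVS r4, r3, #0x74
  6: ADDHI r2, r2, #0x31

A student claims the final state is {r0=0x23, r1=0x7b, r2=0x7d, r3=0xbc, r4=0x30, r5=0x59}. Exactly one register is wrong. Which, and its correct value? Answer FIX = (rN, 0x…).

[0] flags=1000 → (cmp)
[1] flags=1000 GE?F → skip
[2] flags=1000 LT?T → r2=0x95
[3] flags=0011 → (cmp)
[4] flags=0011 MI?F → skip
[5] flags=0011 VS?T → r4=0x30
[6] flags=0011 HI?T → r2=0xc6

FIX = (r2, 0xc6)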